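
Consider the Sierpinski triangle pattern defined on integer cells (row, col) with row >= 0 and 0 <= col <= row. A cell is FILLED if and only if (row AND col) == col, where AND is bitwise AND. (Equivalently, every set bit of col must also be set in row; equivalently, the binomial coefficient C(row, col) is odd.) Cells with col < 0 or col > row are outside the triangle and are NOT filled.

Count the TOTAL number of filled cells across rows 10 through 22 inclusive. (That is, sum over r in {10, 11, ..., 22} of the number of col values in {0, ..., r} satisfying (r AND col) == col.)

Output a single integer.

Answer: 86

Derivation:
r10=1010 pc2: +4 =4
r11=1011 pc3: +8 =12
r12=1100 pc2: +4 =16
r13=1101 pc3: +8 =24
r14=1110 pc3: +8 =32
r15=1111 pc4: +16 =48
r16=10000 pc1: +2 =50
r17=10001 pc2: +4 =54
r18=10010 pc2: +4 =58
r19=10011 pc3: +8 =66
r20=10100 pc2: +4 =70
r21=10101 pc3: +8 =78
r22=10110 pc3: +8 =86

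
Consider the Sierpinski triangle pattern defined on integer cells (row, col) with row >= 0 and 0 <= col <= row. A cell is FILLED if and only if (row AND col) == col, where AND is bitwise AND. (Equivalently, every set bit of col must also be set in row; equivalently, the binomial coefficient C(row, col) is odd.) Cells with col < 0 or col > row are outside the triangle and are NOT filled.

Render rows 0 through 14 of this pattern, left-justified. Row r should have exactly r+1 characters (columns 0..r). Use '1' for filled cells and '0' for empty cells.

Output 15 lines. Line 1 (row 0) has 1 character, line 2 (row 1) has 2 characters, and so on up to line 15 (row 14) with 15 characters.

r0=0: 1
r1=1: 11
r2=10: 101
r3=11: 1111
r4=100: 10001
r5=101: 110011
r6=110: 1010101
r7=111: 11111111
r8=1000: 100000001
r9=1001: 1100000011
r10=1010: 10100000101
r11=1011: 111100001111
r12=1100: 1000100010001
r13=1101: 11001100110011
r14=1110: 101010101010101

Answer: 1
11
101
1111
10001
110011
1010101
11111111
100000001
1100000011
10100000101
111100001111
1000100010001
11001100110011
101010101010101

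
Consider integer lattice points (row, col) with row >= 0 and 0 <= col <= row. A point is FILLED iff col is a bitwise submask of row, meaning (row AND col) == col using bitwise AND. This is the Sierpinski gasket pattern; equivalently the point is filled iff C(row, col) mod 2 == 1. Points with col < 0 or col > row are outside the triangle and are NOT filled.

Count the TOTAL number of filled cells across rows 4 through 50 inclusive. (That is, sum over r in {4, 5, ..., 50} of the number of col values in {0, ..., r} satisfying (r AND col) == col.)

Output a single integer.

r4=100 pc1: +2 =2
r5=101 pc2: +4 =6
r6=110 pc2: +4 =10
r7=111 pc3: +8 =18
r8=1000 pc1: +2 =20
r9=1001 pc2: +4 =24
r10=1010 pc2: +4 =28
r11=1011 pc3: +8 =36
r12=1100 pc2: +4 =40
r13=1101 pc3: +8 =48
r14=1110 pc3: +8 =56
r15=1111 pc4: +16 =72
r16=10000 pc1: +2 =74
r17=10001 pc2: +4 =78
r18=10010 pc2: +4 =82
r19=10011 pc3: +8 =90
r20=10100 pc2: +4 =94
r21=10101 pc3: +8 =102
r22=10110 pc3: +8 =110
r23=10111 pc4: +16 =126
r24=11000 pc2: +4 =130
r25=11001 pc3: +8 =138
r26=11010 pc3: +8 =146
r27=11011 pc4: +16 =162
r28=11100 pc3: +8 =170
r29=11101 pc4: +16 =186
r30=11110 pc4: +16 =202
r31=11111 pc5: +32 =234
r32=100000 pc1: +2 =236
r33=100001 pc2: +4 =240
r34=100010 pc2: +4 =244
r35=100011 pc3: +8 =252
r36=100100 pc2: +4 =256
r37=100101 pc3: +8 =264
r38=100110 pc3: +8 =272
r39=100111 pc4: +16 =288
r40=101000 pc2: +4 =292
r41=101001 pc3: +8 =300
r42=101010 pc3: +8 =308
r43=101011 pc4: +16 =324
r44=101100 pc3: +8 =332
r45=101101 pc4: +16 =348
r46=101110 pc4: +16 =364
r47=101111 pc5: +32 =396
r48=110000 pc2: +4 =400
r49=110001 pc3: +8 =408
r50=110010 pc3: +8 =416

Answer: 416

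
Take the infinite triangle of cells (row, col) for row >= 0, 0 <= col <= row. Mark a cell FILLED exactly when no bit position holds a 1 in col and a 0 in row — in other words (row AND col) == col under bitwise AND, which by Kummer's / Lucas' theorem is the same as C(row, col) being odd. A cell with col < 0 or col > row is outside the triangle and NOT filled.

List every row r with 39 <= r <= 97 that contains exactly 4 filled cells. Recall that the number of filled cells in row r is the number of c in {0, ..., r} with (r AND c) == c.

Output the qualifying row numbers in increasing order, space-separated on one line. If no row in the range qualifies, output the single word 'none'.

Row r has 2^popcount(r) filled cells, so we need popcount(r) = log2(4) = 2.
Scan r = 39..97 and keep those with exactly 2 one-bits:
r=39=100111 popcount=4 -> skip
r=40=101000 popcount=2 -> KEEP
r=41=101001 popcount=3 -> skip
r=42=101010 popcount=3 -> skip
r=43=101011 popcount=4 -> skip
r=44=101100 popcount=3 -> skip
r=45=101101 popcount=4 -> skip
r=46=101110 popcount=4 -> skip
r=47=101111 popcount=5 -> skip
r=48=110000 popcount=2 -> KEEP
r=49=110001 popcount=3 -> skip
r=50=110010 popcount=3 -> skip
r=51=110011 popcount=4 -> skip
r=52=110100 popcount=3 -> skip
r=53=110101 popcount=4 -> skip
r=54=110110 popcount=4 -> skip
r=55=110111 popcount=5 -> skip
r=56=111000 popcount=3 -> skip
r=57=111001 popcount=4 -> skip
r=58=111010 popcount=4 -> skip
r=59=111011 popcount=5 -> skip
r=60=111100 popcount=4 -> skip
r=61=111101 popcount=5 -> skip
r=62=111110 popcount=5 -> skip
r=63=111111 popcount=6 -> skip
r=64=1000000 popcount=1 -> skip
r=65=1000001 popcount=2 -> KEEP
r=66=1000010 popcount=2 -> KEEP
r=67=1000011 popcount=3 -> skip
r=68=1000100 popcount=2 -> KEEP
r=69=1000101 popcount=3 -> skip
r=70=1000110 popcount=3 -> skip
r=71=1000111 popcount=4 -> skip
r=72=1001000 popcount=2 -> KEEP
r=73=1001001 popcount=3 -> skip
r=74=1001010 popcount=3 -> skip
r=75=1001011 popcount=4 -> skip
r=76=1001100 popcount=3 -> skip
r=77=1001101 popcount=4 -> skip
r=78=1001110 popcount=4 -> skip
r=79=1001111 popcount=5 -> skip
r=80=1010000 popcount=2 -> KEEP
r=81=1010001 popcount=3 -> skip
r=82=1010010 popcount=3 -> skip
r=83=1010011 popcount=4 -> skip
r=84=1010100 popcount=3 -> skip
r=85=1010101 popcount=4 -> skip
r=86=1010110 popcount=4 -> skip
r=87=1010111 popcount=5 -> skip
r=88=1011000 popcount=3 -> skip
r=89=1011001 popcount=4 -> skip
r=90=1011010 popcount=4 -> skip
r=91=1011011 popcount=5 -> skip
r=92=1011100 popcount=4 -> skip
r=93=1011101 popcount=5 -> skip
r=94=1011110 popcount=5 -> skip
r=95=1011111 popcount=6 -> skip
r=96=1100000 popcount=2 -> KEEP
r=97=1100001 popcount=3 -> skip
Kept rows: 40 48 65 66 68 72 80 96

Answer: 40 48 65 66 68 72 80 96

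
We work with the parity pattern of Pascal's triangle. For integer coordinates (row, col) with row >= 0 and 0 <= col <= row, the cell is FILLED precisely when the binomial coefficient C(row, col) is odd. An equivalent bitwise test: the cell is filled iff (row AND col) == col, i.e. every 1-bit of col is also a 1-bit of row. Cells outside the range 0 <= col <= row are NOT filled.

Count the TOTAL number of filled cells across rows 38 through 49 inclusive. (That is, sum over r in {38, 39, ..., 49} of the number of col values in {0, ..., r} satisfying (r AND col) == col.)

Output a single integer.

r38=100110 pc3: +8 =8
r39=100111 pc4: +16 =24
r40=101000 pc2: +4 =28
r41=101001 pc3: +8 =36
r42=101010 pc3: +8 =44
r43=101011 pc4: +16 =60
r44=101100 pc3: +8 =68
r45=101101 pc4: +16 =84
r46=101110 pc4: +16 =100
r47=101111 pc5: +32 =132
r48=110000 pc2: +4 =136
r49=110001 pc3: +8 =144

Answer: 144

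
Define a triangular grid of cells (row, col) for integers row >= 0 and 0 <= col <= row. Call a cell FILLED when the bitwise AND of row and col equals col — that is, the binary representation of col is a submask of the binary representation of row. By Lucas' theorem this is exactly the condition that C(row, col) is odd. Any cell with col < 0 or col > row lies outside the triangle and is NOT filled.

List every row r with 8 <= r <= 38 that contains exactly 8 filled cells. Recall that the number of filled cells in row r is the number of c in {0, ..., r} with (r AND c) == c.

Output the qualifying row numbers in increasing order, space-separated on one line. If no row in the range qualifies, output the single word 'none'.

Answer: 11 13 14 19 21 22 25 26 28 35 37 38

Derivation:
Row r has 2^popcount(r) filled cells, so we need popcount(r) = log2(8) = 3.
Scan r = 8..38 and keep those with exactly 3 one-bits:
r=8=1000 popcount=1 -> skip
r=9=1001 popcount=2 -> skip
r=10=1010 popcount=2 -> skip
r=11=1011 popcount=3 -> KEEP
r=12=1100 popcount=2 -> skip
r=13=1101 popcount=3 -> KEEP
r=14=1110 popcount=3 -> KEEP
r=15=1111 popcount=4 -> skip
r=16=10000 popcount=1 -> skip
r=17=10001 popcount=2 -> skip
r=18=10010 popcount=2 -> skip
r=19=10011 popcount=3 -> KEEP
r=20=10100 popcount=2 -> skip
r=21=10101 popcount=3 -> KEEP
r=22=10110 popcount=3 -> KEEP
r=23=10111 popcount=4 -> skip
r=24=11000 popcount=2 -> skip
r=25=11001 popcount=3 -> KEEP
r=26=11010 popcount=3 -> KEEP
r=27=11011 popcount=4 -> skip
r=28=11100 popcount=3 -> KEEP
r=29=11101 popcount=4 -> skip
r=30=11110 popcount=4 -> skip
r=31=11111 popcount=5 -> skip
r=32=100000 popcount=1 -> skip
r=33=100001 popcount=2 -> skip
r=34=100010 popcount=2 -> skip
r=35=100011 popcount=3 -> KEEP
r=36=100100 popcount=2 -> skip
r=37=100101 popcount=3 -> KEEP
r=38=100110 popcount=3 -> KEEP
Kept rows: 11 13 14 19 21 22 25 26 28 35 37 38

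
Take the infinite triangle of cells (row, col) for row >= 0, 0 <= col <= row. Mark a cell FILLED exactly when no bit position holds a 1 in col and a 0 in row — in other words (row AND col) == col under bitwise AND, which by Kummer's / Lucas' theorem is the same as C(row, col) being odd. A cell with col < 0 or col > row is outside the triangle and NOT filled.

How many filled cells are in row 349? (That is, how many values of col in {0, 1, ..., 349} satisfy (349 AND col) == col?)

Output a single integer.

Answer: 64

Derivation:
349 in binary = 101011101
popcount(349) = number of 1-bits in 101011101 = 6
A col c satisfies (349 AND c) == c iff every set bit of c is also set in 349; each of the 6 set bits of 349 can independently be on or off in c.
count = 2^6 = 64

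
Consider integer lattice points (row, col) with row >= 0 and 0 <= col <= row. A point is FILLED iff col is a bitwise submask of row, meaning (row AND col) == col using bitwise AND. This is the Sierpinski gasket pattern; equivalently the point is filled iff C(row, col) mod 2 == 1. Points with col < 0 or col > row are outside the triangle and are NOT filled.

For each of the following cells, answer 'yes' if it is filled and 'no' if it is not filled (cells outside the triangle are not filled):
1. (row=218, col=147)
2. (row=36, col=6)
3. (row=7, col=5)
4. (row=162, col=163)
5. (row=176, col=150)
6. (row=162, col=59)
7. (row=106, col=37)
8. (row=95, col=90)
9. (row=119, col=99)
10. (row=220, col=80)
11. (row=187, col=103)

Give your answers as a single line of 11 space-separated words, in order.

(218,147): row=0b11011010, col=0b10010011, row AND col = 0b10010010 = 146; 146 != 147 -> empty
(36,6): row=0b100100, col=0b110, row AND col = 0b100 = 4; 4 != 6 -> empty
(7,5): row=0b111, col=0b101, row AND col = 0b101 = 5; 5 == 5 -> filled
(162,163): col outside [0, 162] -> not filled
(176,150): row=0b10110000, col=0b10010110, row AND col = 0b10010000 = 144; 144 != 150 -> empty
(162,59): row=0b10100010, col=0b111011, row AND col = 0b100010 = 34; 34 != 59 -> empty
(106,37): row=0b1101010, col=0b100101, row AND col = 0b100000 = 32; 32 != 37 -> empty
(95,90): row=0b1011111, col=0b1011010, row AND col = 0b1011010 = 90; 90 == 90 -> filled
(119,99): row=0b1110111, col=0b1100011, row AND col = 0b1100011 = 99; 99 == 99 -> filled
(220,80): row=0b11011100, col=0b1010000, row AND col = 0b1010000 = 80; 80 == 80 -> filled
(187,103): row=0b10111011, col=0b1100111, row AND col = 0b100011 = 35; 35 != 103 -> empty

Answer: no no yes no no no no yes yes yes no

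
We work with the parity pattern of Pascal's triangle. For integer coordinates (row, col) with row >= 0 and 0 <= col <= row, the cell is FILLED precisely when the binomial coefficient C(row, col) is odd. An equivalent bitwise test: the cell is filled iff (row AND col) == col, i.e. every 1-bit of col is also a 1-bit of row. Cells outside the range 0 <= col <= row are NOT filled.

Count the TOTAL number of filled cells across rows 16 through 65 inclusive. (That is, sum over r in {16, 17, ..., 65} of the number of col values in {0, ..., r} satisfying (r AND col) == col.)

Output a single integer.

Answer: 654

Derivation:
r16=10000 pc1: +2 =2
r17=10001 pc2: +4 =6
r18=10010 pc2: +4 =10
r19=10011 pc3: +8 =18
r20=10100 pc2: +4 =22
r21=10101 pc3: +8 =30
r22=10110 pc3: +8 =38
r23=10111 pc4: +16 =54
r24=11000 pc2: +4 =58
r25=11001 pc3: +8 =66
r26=11010 pc3: +8 =74
r27=11011 pc4: +16 =90
r28=11100 pc3: +8 =98
r29=11101 pc4: +16 =114
r30=11110 pc4: +16 =130
r31=11111 pc5: +32 =162
r32=100000 pc1: +2 =164
r33=100001 pc2: +4 =168
r34=100010 pc2: +4 =172
r35=100011 pc3: +8 =180
r36=100100 pc2: +4 =184
r37=100101 pc3: +8 =192
r38=100110 pc3: +8 =200
r39=100111 pc4: +16 =216
r40=101000 pc2: +4 =220
r41=101001 pc3: +8 =228
r42=101010 pc3: +8 =236
r43=101011 pc4: +16 =252
r44=101100 pc3: +8 =260
r45=101101 pc4: +16 =276
r46=101110 pc4: +16 =292
r47=101111 pc5: +32 =324
r48=110000 pc2: +4 =328
r49=110001 pc3: +8 =336
r50=110010 pc3: +8 =344
r51=110011 pc4: +16 =360
r52=110100 pc3: +8 =368
r53=110101 pc4: +16 =384
r54=110110 pc4: +16 =400
r55=110111 pc5: +32 =432
r56=111000 pc3: +8 =440
r57=111001 pc4: +16 =456
r58=111010 pc4: +16 =472
r59=111011 pc5: +32 =504
r60=111100 pc4: +16 =520
r61=111101 pc5: +32 =552
r62=111110 pc5: +32 =584
r63=111111 pc6: +64 =648
r64=1000000 pc1: +2 =650
r65=1000001 pc2: +4 =654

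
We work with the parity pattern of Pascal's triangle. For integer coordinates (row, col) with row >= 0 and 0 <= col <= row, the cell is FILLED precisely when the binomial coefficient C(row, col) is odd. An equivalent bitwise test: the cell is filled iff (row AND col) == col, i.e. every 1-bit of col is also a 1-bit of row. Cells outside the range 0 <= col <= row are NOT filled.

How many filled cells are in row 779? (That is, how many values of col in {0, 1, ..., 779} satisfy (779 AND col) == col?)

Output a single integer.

779 in binary = 1100001011
popcount(779) = number of 1-bits in 1100001011 = 5
A col c satisfies (779 AND c) == c iff every set bit of c is also set in 779; each of the 5 set bits of 779 can independently be on or off in c.
count = 2^5 = 32

Answer: 32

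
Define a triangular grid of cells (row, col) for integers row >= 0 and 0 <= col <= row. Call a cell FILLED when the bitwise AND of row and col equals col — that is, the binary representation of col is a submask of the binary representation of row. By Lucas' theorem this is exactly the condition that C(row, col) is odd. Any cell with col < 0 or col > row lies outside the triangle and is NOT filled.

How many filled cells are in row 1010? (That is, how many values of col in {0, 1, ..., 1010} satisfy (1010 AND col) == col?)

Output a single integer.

Answer: 128

Derivation:
1010 in binary = 1111110010
popcount(1010) = number of 1-bits in 1111110010 = 7
A col c satisfies (1010 AND c) == c iff every set bit of c is also set in 1010; each of the 7 set bits of 1010 can independently be on or off in c.
count = 2^7 = 128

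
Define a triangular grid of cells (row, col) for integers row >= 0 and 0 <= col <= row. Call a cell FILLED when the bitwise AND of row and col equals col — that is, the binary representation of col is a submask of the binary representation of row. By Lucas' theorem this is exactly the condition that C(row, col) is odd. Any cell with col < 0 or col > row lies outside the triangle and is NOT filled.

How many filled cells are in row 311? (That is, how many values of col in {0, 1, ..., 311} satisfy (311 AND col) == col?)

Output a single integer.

Answer: 64

Derivation:
311 in binary = 100110111
popcount(311) = number of 1-bits in 100110111 = 6
A col c satisfies (311 AND c) == c iff every set bit of c is also set in 311; each of the 6 set bits of 311 can independently be on or off in c.
count = 2^6 = 64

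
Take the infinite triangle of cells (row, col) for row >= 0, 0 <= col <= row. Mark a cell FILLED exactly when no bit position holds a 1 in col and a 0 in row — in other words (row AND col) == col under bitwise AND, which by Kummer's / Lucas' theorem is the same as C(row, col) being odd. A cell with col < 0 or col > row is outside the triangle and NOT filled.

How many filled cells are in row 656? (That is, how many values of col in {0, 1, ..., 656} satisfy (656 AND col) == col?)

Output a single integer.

656 in binary = 1010010000
popcount(656) = number of 1-bits in 1010010000 = 3
A col c satisfies (656 AND c) == c iff every set bit of c is also set in 656; each of the 3 set bits of 656 can independently be on or off in c.
count = 2^3 = 8

Answer: 8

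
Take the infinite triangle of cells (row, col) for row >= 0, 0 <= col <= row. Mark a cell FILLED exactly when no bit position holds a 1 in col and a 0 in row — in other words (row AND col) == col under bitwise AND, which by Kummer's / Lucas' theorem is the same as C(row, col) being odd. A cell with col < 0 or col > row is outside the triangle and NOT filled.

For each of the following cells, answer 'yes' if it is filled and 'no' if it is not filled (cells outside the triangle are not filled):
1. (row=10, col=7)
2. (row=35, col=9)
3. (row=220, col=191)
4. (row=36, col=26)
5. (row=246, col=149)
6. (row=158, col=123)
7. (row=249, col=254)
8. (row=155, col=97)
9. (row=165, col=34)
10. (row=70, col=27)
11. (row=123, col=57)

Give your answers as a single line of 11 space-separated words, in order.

(10,7): row=0b1010, col=0b111, row AND col = 0b10 = 2; 2 != 7 -> empty
(35,9): row=0b100011, col=0b1001, row AND col = 0b1 = 1; 1 != 9 -> empty
(220,191): row=0b11011100, col=0b10111111, row AND col = 0b10011100 = 156; 156 != 191 -> empty
(36,26): row=0b100100, col=0b11010, row AND col = 0b0 = 0; 0 != 26 -> empty
(246,149): row=0b11110110, col=0b10010101, row AND col = 0b10010100 = 148; 148 != 149 -> empty
(158,123): row=0b10011110, col=0b1111011, row AND col = 0b11010 = 26; 26 != 123 -> empty
(249,254): col outside [0, 249] -> not filled
(155,97): row=0b10011011, col=0b1100001, row AND col = 0b1 = 1; 1 != 97 -> empty
(165,34): row=0b10100101, col=0b100010, row AND col = 0b100000 = 32; 32 != 34 -> empty
(70,27): row=0b1000110, col=0b11011, row AND col = 0b10 = 2; 2 != 27 -> empty
(123,57): row=0b1111011, col=0b111001, row AND col = 0b111001 = 57; 57 == 57 -> filled

Answer: no no no no no no no no no no yes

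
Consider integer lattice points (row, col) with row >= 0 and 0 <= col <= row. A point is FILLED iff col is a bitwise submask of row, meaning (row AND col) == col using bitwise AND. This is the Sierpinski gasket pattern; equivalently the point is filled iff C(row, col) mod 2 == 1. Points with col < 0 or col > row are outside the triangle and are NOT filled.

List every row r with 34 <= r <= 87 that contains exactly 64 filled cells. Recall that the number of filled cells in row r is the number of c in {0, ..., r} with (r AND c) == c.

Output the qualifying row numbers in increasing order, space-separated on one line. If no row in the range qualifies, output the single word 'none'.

Answer: 63

Derivation:
Row r has 2^popcount(r) filled cells, so we need popcount(r) = log2(64) = 6.
Scan r = 34..87 and keep those with exactly 6 one-bits:
r=34=100010 popcount=2 -> skip
r=35=100011 popcount=3 -> skip
r=36=100100 popcount=2 -> skip
r=37=100101 popcount=3 -> skip
r=38=100110 popcount=3 -> skip
r=39=100111 popcount=4 -> skip
r=40=101000 popcount=2 -> skip
r=41=101001 popcount=3 -> skip
r=42=101010 popcount=3 -> skip
r=43=101011 popcount=4 -> skip
r=44=101100 popcount=3 -> skip
r=45=101101 popcount=4 -> skip
r=46=101110 popcount=4 -> skip
r=47=101111 popcount=5 -> skip
r=48=110000 popcount=2 -> skip
r=49=110001 popcount=3 -> skip
r=50=110010 popcount=3 -> skip
r=51=110011 popcount=4 -> skip
r=52=110100 popcount=3 -> skip
r=53=110101 popcount=4 -> skip
r=54=110110 popcount=4 -> skip
r=55=110111 popcount=5 -> skip
r=56=111000 popcount=3 -> skip
r=57=111001 popcount=4 -> skip
r=58=111010 popcount=4 -> skip
r=59=111011 popcount=5 -> skip
r=60=111100 popcount=4 -> skip
r=61=111101 popcount=5 -> skip
r=62=111110 popcount=5 -> skip
r=63=111111 popcount=6 -> KEEP
r=64=1000000 popcount=1 -> skip
r=65=1000001 popcount=2 -> skip
r=66=1000010 popcount=2 -> skip
r=67=1000011 popcount=3 -> skip
r=68=1000100 popcount=2 -> skip
r=69=1000101 popcount=3 -> skip
r=70=1000110 popcount=3 -> skip
r=71=1000111 popcount=4 -> skip
r=72=1001000 popcount=2 -> skip
r=73=1001001 popcount=3 -> skip
r=74=1001010 popcount=3 -> skip
r=75=1001011 popcount=4 -> skip
r=76=1001100 popcount=3 -> skip
r=77=1001101 popcount=4 -> skip
r=78=1001110 popcount=4 -> skip
r=79=1001111 popcount=5 -> skip
r=80=1010000 popcount=2 -> skip
r=81=1010001 popcount=3 -> skip
r=82=1010010 popcount=3 -> skip
r=83=1010011 popcount=4 -> skip
r=84=1010100 popcount=3 -> skip
r=85=1010101 popcount=4 -> skip
r=86=1010110 popcount=4 -> skip
r=87=1010111 popcount=5 -> skip
Kept rows: 63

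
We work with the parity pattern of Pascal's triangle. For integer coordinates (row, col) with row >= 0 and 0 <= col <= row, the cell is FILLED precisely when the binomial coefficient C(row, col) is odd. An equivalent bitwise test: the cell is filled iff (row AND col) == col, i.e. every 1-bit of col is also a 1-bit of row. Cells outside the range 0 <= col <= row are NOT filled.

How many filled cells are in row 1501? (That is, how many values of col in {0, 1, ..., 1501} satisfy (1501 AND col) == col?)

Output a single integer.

Answer: 256

Derivation:
1501 in binary = 10111011101
popcount(1501) = number of 1-bits in 10111011101 = 8
A col c satisfies (1501 AND c) == c iff every set bit of c is also set in 1501; each of the 8 set bits of 1501 can independently be on or off in c.
count = 2^8 = 256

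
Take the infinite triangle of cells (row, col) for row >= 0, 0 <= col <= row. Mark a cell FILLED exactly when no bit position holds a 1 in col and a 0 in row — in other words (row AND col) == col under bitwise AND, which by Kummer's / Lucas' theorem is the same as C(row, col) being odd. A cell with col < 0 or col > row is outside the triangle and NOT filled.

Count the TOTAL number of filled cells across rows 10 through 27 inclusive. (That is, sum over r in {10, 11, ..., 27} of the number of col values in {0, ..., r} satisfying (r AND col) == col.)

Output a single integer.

r10=1010 pc2: +4 =4
r11=1011 pc3: +8 =12
r12=1100 pc2: +4 =16
r13=1101 pc3: +8 =24
r14=1110 pc3: +8 =32
r15=1111 pc4: +16 =48
r16=10000 pc1: +2 =50
r17=10001 pc2: +4 =54
r18=10010 pc2: +4 =58
r19=10011 pc3: +8 =66
r20=10100 pc2: +4 =70
r21=10101 pc3: +8 =78
r22=10110 pc3: +8 =86
r23=10111 pc4: +16 =102
r24=11000 pc2: +4 =106
r25=11001 pc3: +8 =114
r26=11010 pc3: +8 =122
r27=11011 pc4: +16 =138

Answer: 138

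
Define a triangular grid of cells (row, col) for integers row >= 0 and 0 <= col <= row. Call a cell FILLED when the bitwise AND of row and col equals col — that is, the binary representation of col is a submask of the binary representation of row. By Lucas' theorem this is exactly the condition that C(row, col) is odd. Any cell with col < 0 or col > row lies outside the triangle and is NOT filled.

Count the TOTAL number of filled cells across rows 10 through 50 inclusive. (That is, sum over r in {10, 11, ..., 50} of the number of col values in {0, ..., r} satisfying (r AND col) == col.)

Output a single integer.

Answer: 392

Derivation:
r10=1010 pc2: +4 =4
r11=1011 pc3: +8 =12
r12=1100 pc2: +4 =16
r13=1101 pc3: +8 =24
r14=1110 pc3: +8 =32
r15=1111 pc4: +16 =48
r16=10000 pc1: +2 =50
r17=10001 pc2: +4 =54
r18=10010 pc2: +4 =58
r19=10011 pc3: +8 =66
r20=10100 pc2: +4 =70
r21=10101 pc3: +8 =78
r22=10110 pc3: +8 =86
r23=10111 pc4: +16 =102
r24=11000 pc2: +4 =106
r25=11001 pc3: +8 =114
r26=11010 pc3: +8 =122
r27=11011 pc4: +16 =138
r28=11100 pc3: +8 =146
r29=11101 pc4: +16 =162
r30=11110 pc4: +16 =178
r31=11111 pc5: +32 =210
r32=100000 pc1: +2 =212
r33=100001 pc2: +4 =216
r34=100010 pc2: +4 =220
r35=100011 pc3: +8 =228
r36=100100 pc2: +4 =232
r37=100101 pc3: +8 =240
r38=100110 pc3: +8 =248
r39=100111 pc4: +16 =264
r40=101000 pc2: +4 =268
r41=101001 pc3: +8 =276
r42=101010 pc3: +8 =284
r43=101011 pc4: +16 =300
r44=101100 pc3: +8 =308
r45=101101 pc4: +16 =324
r46=101110 pc4: +16 =340
r47=101111 pc5: +32 =372
r48=110000 pc2: +4 =376
r49=110001 pc3: +8 =384
r50=110010 pc3: +8 =392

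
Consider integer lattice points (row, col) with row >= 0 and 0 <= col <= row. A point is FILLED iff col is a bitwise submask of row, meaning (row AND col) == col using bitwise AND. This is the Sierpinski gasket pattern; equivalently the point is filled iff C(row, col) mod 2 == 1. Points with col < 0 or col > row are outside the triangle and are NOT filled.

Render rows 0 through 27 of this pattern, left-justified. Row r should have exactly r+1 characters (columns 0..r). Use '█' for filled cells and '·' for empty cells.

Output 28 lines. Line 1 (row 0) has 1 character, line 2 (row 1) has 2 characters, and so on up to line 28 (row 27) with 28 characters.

r0=0: █
r1=1: ██
r2=10: █·█
r3=11: ████
r4=100: █···█
r5=101: ██··██
r6=110: █·█·█·█
r7=111: ████████
r8=1000: █·······█
r9=1001: ██······██
r10=1010: █·█·····█·█
r11=1011: ████····████
r12=1100: █···█···█···█
r13=1101: ██··██··██··██
r14=1110: █·█·█·█·█·█·█·█
r15=1111: ████████████████
r16=10000: █···············█
r17=10001: ██··············██
r18=10010: █·█·············█·█
r19=10011: ████············████
r20=10100: █···█···········█···█
r21=10101: ██··██··········██··██
r22=10110: █·█·█·█·········█·█·█·█
r23=10111: ████████········████████
r24=11000: █·······█·······█·······█
r25=11001: ██······██······██······██
r26=11010: █·█·····█·█·····█·█·····█·█
r27=11011: ████····████····████····████

Answer: █
██
█·█
████
█···█
██··██
█·█·█·█
████████
█·······█
██······██
█·█·····█·█
████····████
█···█···█···█
██··██··██··██
█·█·█·█·█·█·█·█
████████████████
█···············█
██··············██
█·█·············█·█
████············████
█···█···········█···█
██··██··········██··██
█·█·█·█·········█·█·█·█
████████········████████
█·······█·······█·······█
██······██······██······██
█·█·····█·█·····█·█·····█·█
████····████····████····████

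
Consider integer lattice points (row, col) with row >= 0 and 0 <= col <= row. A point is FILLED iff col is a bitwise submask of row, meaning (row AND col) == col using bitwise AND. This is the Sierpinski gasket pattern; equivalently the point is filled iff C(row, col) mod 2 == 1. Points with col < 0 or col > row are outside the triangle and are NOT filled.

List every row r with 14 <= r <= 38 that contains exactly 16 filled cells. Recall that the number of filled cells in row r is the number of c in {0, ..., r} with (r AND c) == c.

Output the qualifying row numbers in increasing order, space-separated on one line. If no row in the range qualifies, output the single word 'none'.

Row r has 2^popcount(r) filled cells, so we need popcount(r) = log2(16) = 4.
Scan r = 14..38 and keep those with exactly 4 one-bits:
r=14=1110 popcount=3 -> skip
r=15=1111 popcount=4 -> KEEP
r=16=10000 popcount=1 -> skip
r=17=10001 popcount=2 -> skip
r=18=10010 popcount=2 -> skip
r=19=10011 popcount=3 -> skip
r=20=10100 popcount=2 -> skip
r=21=10101 popcount=3 -> skip
r=22=10110 popcount=3 -> skip
r=23=10111 popcount=4 -> KEEP
r=24=11000 popcount=2 -> skip
r=25=11001 popcount=3 -> skip
r=26=11010 popcount=3 -> skip
r=27=11011 popcount=4 -> KEEP
r=28=11100 popcount=3 -> skip
r=29=11101 popcount=4 -> KEEP
r=30=11110 popcount=4 -> KEEP
r=31=11111 popcount=5 -> skip
r=32=100000 popcount=1 -> skip
r=33=100001 popcount=2 -> skip
r=34=100010 popcount=2 -> skip
r=35=100011 popcount=3 -> skip
r=36=100100 popcount=2 -> skip
r=37=100101 popcount=3 -> skip
r=38=100110 popcount=3 -> skip
Kept rows: 15 23 27 29 30

Answer: 15 23 27 29 30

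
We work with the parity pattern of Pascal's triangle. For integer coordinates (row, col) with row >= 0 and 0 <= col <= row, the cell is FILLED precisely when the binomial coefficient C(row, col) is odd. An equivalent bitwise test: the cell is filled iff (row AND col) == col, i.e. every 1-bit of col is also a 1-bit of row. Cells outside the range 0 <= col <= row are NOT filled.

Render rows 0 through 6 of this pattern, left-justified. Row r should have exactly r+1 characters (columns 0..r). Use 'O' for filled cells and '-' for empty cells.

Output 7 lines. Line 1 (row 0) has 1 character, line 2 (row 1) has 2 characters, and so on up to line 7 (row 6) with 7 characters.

Answer: O
OO
O-O
OOOO
O---O
OO--OO
O-O-O-O

Derivation:
r0=0: O
r1=1: OO
r2=10: O-O
r3=11: OOOO
r4=100: O---O
r5=101: OO--OO
r6=110: O-O-O-O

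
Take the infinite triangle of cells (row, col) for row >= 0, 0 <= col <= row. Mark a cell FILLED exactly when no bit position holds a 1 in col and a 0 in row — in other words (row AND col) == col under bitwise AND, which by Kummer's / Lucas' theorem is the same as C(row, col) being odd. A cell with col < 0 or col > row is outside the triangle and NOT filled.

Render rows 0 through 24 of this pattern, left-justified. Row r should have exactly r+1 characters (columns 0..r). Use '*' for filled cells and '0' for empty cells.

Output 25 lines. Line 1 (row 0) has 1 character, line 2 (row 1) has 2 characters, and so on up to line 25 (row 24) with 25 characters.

r0=0: *
r1=1: **
r2=10: *0*
r3=11: ****
r4=100: *000*
r5=101: **00**
r6=110: *0*0*0*
r7=111: ********
r8=1000: *0000000*
r9=1001: **000000**
r10=1010: *0*00000*0*
r11=1011: ****0000****
r12=1100: *000*000*000*
r13=1101: **00**00**00**
r14=1110: *0*0*0*0*0*0*0*
r15=1111: ****************
r16=10000: *000000000000000*
r17=10001: **00000000000000**
r18=10010: *0*0000000000000*0*
r19=10011: ****000000000000****
r20=10100: *000*00000000000*000*
r21=10101: **00**0000000000**00**
r22=10110: *0*0*0*000000000*0*0*0*
r23=10111: ********00000000********
r24=11000: *0000000*0000000*0000000*

Answer: *
**
*0*
****
*000*
**00**
*0*0*0*
********
*0000000*
**000000**
*0*00000*0*
****0000****
*000*000*000*
**00**00**00**
*0*0*0*0*0*0*0*
****************
*000000000000000*
**00000000000000**
*0*0000000000000*0*
****000000000000****
*000*00000000000*000*
**00**0000000000**00**
*0*0*0*000000000*0*0*0*
********00000000********
*0000000*0000000*0000000*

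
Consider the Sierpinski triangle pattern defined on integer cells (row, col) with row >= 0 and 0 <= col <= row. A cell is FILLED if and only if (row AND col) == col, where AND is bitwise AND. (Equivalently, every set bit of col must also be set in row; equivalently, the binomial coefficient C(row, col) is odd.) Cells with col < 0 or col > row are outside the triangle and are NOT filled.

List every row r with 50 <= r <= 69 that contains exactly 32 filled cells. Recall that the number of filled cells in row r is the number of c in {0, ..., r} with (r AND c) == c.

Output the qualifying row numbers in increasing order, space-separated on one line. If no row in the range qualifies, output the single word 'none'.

Answer: 55 59 61 62

Derivation:
Row r has 2^popcount(r) filled cells, so we need popcount(r) = log2(32) = 5.
Scan r = 50..69 and keep those with exactly 5 one-bits:
r=50=110010 popcount=3 -> skip
r=51=110011 popcount=4 -> skip
r=52=110100 popcount=3 -> skip
r=53=110101 popcount=4 -> skip
r=54=110110 popcount=4 -> skip
r=55=110111 popcount=5 -> KEEP
r=56=111000 popcount=3 -> skip
r=57=111001 popcount=4 -> skip
r=58=111010 popcount=4 -> skip
r=59=111011 popcount=5 -> KEEP
r=60=111100 popcount=4 -> skip
r=61=111101 popcount=5 -> KEEP
r=62=111110 popcount=5 -> KEEP
r=63=111111 popcount=6 -> skip
r=64=1000000 popcount=1 -> skip
r=65=1000001 popcount=2 -> skip
r=66=1000010 popcount=2 -> skip
r=67=1000011 popcount=3 -> skip
r=68=1000100 popcount=2 -> skip
r=69=1000101 popcount=3 -> skip
Kept rows: 55 59 61 62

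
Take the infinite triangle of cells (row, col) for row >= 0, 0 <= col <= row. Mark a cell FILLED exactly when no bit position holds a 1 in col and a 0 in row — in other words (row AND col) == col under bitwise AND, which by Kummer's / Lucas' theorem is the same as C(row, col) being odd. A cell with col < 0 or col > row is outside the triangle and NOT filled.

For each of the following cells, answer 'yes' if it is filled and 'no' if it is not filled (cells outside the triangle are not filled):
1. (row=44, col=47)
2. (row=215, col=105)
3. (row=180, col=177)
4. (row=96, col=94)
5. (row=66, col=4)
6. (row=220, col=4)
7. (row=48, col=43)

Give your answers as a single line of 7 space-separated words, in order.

Answer: no no no no no yes no

Derivation:
(44,47): col outside [0, 44] -> not filled
(215,105): row=0b11010111, col=0b1101001, row AND col = 0b1000001 = 65; 65 != 105 -> empty
(180,177): row=0b10110100, col=0b10110001, row AND col = 0b10110000 = 176; 176 != 177 -> empty
(96,94): row=0b1100000, col=0b1011110, row AND col = 0b1000000 = 64; 64 != 94 -> empty
(66,4): row=0b1000010, col=0b100, row AND col = 0b0 = 0; 0 != 4 -> empty
(220,4): row=0b11011100, col=0b100, row AND col = 0b100 = 4; 4 == 4 -> filled
(48,43): row=0b110000, col=0b101011, row AND col = 0b100000 = 32; 32 != 43 -> empty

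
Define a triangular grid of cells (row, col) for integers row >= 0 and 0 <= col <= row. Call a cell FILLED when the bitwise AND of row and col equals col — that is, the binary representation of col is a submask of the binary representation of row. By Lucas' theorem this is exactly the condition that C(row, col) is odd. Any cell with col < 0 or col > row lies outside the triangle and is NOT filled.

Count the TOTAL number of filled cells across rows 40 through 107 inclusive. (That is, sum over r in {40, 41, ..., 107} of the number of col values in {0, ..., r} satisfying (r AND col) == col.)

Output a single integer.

r40=101000 pc2: +4 =4
r41=101001 pc3: +8 =12
r42=101010 pc3: +8 =20
r43=101011 pc4: +16 =36
r44=101100 pc3: +8 =44
r45=101101 pc4: +16 =60
r46=101110 pc4: +16 =76
r47=101111 pc5: +32 =108
r48=110000 pc2: +4 =112
r49=110001 pc3: +8 =120
r50=110010 pc3: +8 =128
r51=110011 pc4: +16 =144
r52=110100 pc3: +8 =152
r53=110101 pc4: +16 =168
r54=110110 pc4: +16 =184
r55=110111 pc5: +32 =216
r56=111000 pc3: +8 =224
r57=111001 pc4: +16 =240
r58=111010 pc4: +16 =256
r59=111011 pc5: +32 =288
r60=111100 pc4: +16 =304
r61=111101 pc5: +32 =336
r62=111110 pc5: +32 =368
r63=111111 pc6: +64 =432
r64=1000000 pc1: +2 =434
r65=1000001 pc2: +4 =438
r66=1000010 pc2: +4 =442
r67=1000011 pc3: +8 =450
r68=1000100 pc2: +4 =454
r69=1000101 pc3: +8 =462
r70=1000110 pc3: +8 =470
r71=1000111 pc4: +16 =486
r72=1001000 pc2: +4 =490
r73=1001001 pc3: +8 =498
r74=1001010 pc3: +8 =506
r75=1001011 pc4: +16 =522
r76=1001100 pc3: +8 =530
r77=1001101 pc4: +16 =546
r78=1001110 pc4: +16 =562
r79=1001111 pc5: +32 =594
r80=1010000 pc2: +4 =598
r81=1010001 pc3: +8 =606
r82=1010010 pc3: +8 =614
r83=1010011 pc4: +16 =630
r84=1010100 pc3: +8 =638
r85=1010101 pc4: +16 =654
r86=1010110 pc4: +16 =670
r87=1010111 pc5: +32 =702
r88=1011000 pc3: +8 =710
r89=1011001 pc4: +16 =726
r90=1011010 pc4: +16 =742
r91=1011011 pc5: +32 =774
r92=1011100 pc4: +16 =790
r93=1011101 pc5: +32 =822
r94=1011110 pc5: +32 =854
r95=1011111 pc6: +64 =918
r96=1100000 pc2: +4 =922
r97=1100001 pc3: +8 =930
r98=1100010 pc3: +8 =938
r99=1100011 pc4: +16 =954
r100=1100100 pc3: +8 =962
r101=1100101 pc4: +16 =978
r102=1100110 pc4: +16 =994
r103=1100111 pc5: +32 =1026
r104=1101000 pc3: +8 =1034
r105=1101001 pc4: +16 =1050
r106=1101010 pc4: +16 =1066
r107=1101011 pc5: +32 =1098

Answer: 1098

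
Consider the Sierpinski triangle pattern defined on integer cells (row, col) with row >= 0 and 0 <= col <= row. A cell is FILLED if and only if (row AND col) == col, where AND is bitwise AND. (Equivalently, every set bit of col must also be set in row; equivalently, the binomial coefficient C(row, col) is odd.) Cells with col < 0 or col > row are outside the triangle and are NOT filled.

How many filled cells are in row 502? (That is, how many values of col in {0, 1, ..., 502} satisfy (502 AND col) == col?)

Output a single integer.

Answer: 128

Derivation:
502 in binary = 111110110
popcount(502) = number of 1-bits in 111110110 = 7
A col c satisfies (502 AND c) == c iff every set bit of c is also set in 502; each of the 7 set bits of 502 can independently be on or off in c.
count = 2^7 = 128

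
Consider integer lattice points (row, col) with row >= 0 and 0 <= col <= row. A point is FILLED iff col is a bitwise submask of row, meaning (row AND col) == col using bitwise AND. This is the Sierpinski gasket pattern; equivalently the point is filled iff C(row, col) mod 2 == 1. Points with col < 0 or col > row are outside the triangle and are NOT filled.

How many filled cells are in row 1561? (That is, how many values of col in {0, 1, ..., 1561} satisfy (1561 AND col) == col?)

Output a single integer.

Answer: 32

Derivation:
1561 in binary = 11000011001
popcount(1561) = number of 1-bits in 11000011001 = 5
A col c satisfies (1561 AND c) == c iff every set bit of c is also set in 1561; each of the 5 set bits of 1561 can independently be on or off in c.
count = 2^5 = 32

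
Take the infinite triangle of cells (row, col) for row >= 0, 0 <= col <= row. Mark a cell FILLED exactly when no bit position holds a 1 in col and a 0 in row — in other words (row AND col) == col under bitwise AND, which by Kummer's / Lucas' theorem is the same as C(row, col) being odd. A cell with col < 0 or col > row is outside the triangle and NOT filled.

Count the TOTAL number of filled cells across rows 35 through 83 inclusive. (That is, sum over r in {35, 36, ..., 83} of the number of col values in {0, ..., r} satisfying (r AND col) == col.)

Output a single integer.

Answer: 674

Derivation:
r35=100011 pc3: +8 =8
r36=100100 pc2: +4 =12
r37=100101 pc3: +8 =20
r38=100110 pc3: +8 =28
r39=100111 pc4: +16 =44
r40=101000 pc2: +4 =48
r41=101001 pc3: +8 =56
r42=101010 pc3: +8 =64
r43=101011 pc4: +16 =80
r44=101100 pc3: +8 =88
r45=101101 pc4: +16 =104
r46=101110 pc4: +16 =120
r47=101111 pc5: +32 =152
r48=110000 pc2: +4 =156
r49=110001 pc3: +8 =164
r50=110010 pc3: +8 =172
r51=110011 pc4: +16 =188
r52=110100 pc3: +8 =196
r53=110101 pc4: +16 =212
r54=110110 pc4: +16 =228
r55=110111 pc5: +32 =260
r56=111000 pc3: +8 =268
r57=111001 pc4: +16 =284
r58=111010 pc4: +16 =300
r59=111011 pc5: +32 =332
r60=111100 pc4: +16 =348
r61=111101 pc5: +32 =380
r62=111110 pc5: +32 =412
r63=111111 pc6: +64 =476
r64=1000000 pc1: +2 =478
r65=1000001 pc2: +4 =482
r66=1000010 pc2: +4 =486
r67=1000011 pc3: +8 =494
r68=1000100 pc2: +4 =498
r69=1000101 pc3: +8 =506
r70=1000110 pc3: +8 =514
r71=1000111 pc4: +16 =530
r72=1001000 pc2: +4 =534
r73=1001001 pc3: +8 =542
r74=1001010 pc3: +8 =550
r75=1001011 pc4: +16 =566
r76=1001100 pc3: +8 =574
r77=1001101 pc4: +16 =590
r78=1001110 pc4: +16 =606
r79=1001111 pc5: +32 =638
r80=1010000 pc2: +4 =642
r81=1010001 pc3: +8 =650
r82=1010010 pc3: +8 =658
r83=1010011 pc4: +16 =674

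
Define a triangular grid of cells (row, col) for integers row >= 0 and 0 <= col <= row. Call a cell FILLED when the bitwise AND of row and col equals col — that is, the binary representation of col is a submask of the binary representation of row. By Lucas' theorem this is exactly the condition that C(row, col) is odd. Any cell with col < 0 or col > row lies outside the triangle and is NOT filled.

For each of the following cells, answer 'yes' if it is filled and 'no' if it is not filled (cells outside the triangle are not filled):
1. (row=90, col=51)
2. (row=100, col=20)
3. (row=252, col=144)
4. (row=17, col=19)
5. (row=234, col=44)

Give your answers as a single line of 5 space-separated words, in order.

(90,51): row=0b1011010, col=0b110011, row AND col = 0b10010 = 18; 18 != 51 -> empty
(100,20): row=0b1100100, col=0b10100, row AND col = 0b100 = 4; 4 != 20 -> empty
(252,144): row=0b11111100, col=0b10010000, row AND col = 0b10010000 = 144; 144 == 144 -> filled
(17,19): col outside [0, 17] -> not filled
(234,44): row=0b11101010, col=0b101100, row AND col = 0b101000 = 40; 40 != 44 -> empty

Answer: no no yes no no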